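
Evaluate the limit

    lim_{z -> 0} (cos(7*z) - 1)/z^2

Direct substitution gives 0/0.
Apply L'Hôpital: lim (-7*sin(7*z))/(2*z), still 0/0.
After 2 applications of L'Hôpital's rule the quotient is (-49*cos(7*z))/(2); substituting z = 0 gives -49/2.

-49/2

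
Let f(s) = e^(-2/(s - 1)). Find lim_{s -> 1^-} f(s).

As s → 1⁻, -2/(s - 1) → +∞, so e^(-2/(s - 1)) → ∞.

∞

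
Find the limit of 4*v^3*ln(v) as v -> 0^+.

0

This is a 0·(−∞) form. Rewrite as 4·ln(v) / v^(−3) and apply L'Hôpital:
the derivative quotient is 4·(1/v) / (−3·v^(−4)) = (-4/3)·v^3 → 0.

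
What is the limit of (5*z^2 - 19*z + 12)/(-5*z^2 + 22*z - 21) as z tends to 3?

-11/8

Since z = 3 makes numerator and denominator zero, (z - 3) divides both.
Cancelling it gives (5*z - 4)/(7 - 5*z); now plug in z = 3 to get -11/8.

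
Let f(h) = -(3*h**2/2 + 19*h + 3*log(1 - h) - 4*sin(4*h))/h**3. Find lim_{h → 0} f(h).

-125/3

Substitution gives 0/0 (the numerator vanishes to order 3).
Expand each term to order h^3: the coefficient of h^3 in 3·ln(1 - h) is -1 and in -4·sin(4h) is 128/3.
Lower-order terms cancel with the polynomial part, so the numerator is (125/3)·h^3 + o(h^3), and the limit is (125/3)/(-1) = -125/3.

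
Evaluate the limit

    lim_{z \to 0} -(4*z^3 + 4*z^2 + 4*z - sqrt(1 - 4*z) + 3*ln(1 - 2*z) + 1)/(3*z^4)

2/3

Substitution gives 0/0; apply L'Hôpital's rule 4 times.
After differentiating numerator and denominator 4 times the quotient is (-288/(2*z - 1)^4 + 240/(1 - 4*z)^(7/2))/(-72); at z = 0 this is 2/3.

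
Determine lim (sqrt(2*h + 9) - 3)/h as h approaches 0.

A 0/0 form; rationalise with √(9 + 2h) + √9. This collapses the numerator to 2h, leaving 2/(√(9 + 2h) + √9) → 2/(2√9) = 1/3.

1/3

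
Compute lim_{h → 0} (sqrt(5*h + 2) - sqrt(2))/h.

5*√(2)/4

Substitution gives 0/0. Multiply numerator and denominator by the conjugate √(2 + 5h) + √2.
The numerator becomes (2 + 5h) − 2 = 5h, so the expression simplifies to 5/(√(2 + 5h) + √2).
Letting h → 0 gives 5/(2√2) = 5*√(2)/4.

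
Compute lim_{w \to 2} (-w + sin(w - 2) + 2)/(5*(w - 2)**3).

-1/30

Direct substitution gives 0/0.
Apply L'Hôpital: lim (cos(w - 2) - 1)/(15*(w - 2)^2), still 0/0.
Apply L'Hôpital: lim (-sin(w - 2))/(30*w - 60), still 0/0.
After 3 applications of L'Hôpital's rule the quotient is (-cos(w - 2))/(30); substituting w = 2 gives -1/30.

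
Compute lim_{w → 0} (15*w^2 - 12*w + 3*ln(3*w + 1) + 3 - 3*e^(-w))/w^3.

Substitution gives 0/0 (the numerator vanishes to order 3).
Expand each term to order w^3: the coefficient of w^3 in -3·e^(-w) is 1/2 and in 3·ln(1 + 3w) is 27.
Lower-order terms cancel with the polynomial part, so the numerator is (55/2)·w^3 + o(w^3), and the limit is (55/2)/(1) = 55/2.

55/2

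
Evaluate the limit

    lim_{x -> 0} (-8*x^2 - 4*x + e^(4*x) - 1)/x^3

32/3

Direct substitution gives 0/0.
Apply L'Hôpital: lim (-16*x + 4*e^(4*x) - 4)/(3*x^2), still 0/0.
Apply L'Hôpital: lim (16*e^(4*x) - 16)/(6*x), still 0/0.
After 3 applications of L'Hôpital's rule the quotient is (64*e^(4*x))/(6); substituting x = 0 gives 32/3.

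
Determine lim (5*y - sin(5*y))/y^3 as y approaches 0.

Direct substitution gives 0/0.
Apply L'Hôpital: lim (5 - 5*cos(5*y))/(3*y^2), still 0/0.
Apply L'Hôpital: lim (25*sin(5*y))/(6*y), still 0/0.
After 3 applications of L'Hôpital's rule the quotient is (125*cos(5*y))/(6); substituting y = 0 gives 125/6.

125/6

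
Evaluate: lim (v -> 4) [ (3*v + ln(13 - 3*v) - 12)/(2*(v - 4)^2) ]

-9/4

Direct substitution gives 0/0.
Apply L'Hôpital: lim (3 - 3/(13 - 3*v))/(4*v - 16), still 0/0.
After 2 applications of L'Hôpital's rule the quotient is (-9/(13 - 3*v)^2)/(4); substituting v = 4 gives -9/4.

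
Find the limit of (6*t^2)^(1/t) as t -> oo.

1

Base → ∞ and exponent → 0: an ∞^0 form.
Take logs: (1/t)·ln(6·t^2) = (ln 6 + 2·ln t)/t → 0.
So the limit is e^0 = 1.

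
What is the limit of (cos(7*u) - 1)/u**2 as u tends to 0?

Direct substitution gives 0/0.
Apply L'Hôpital: lim (-7*sin(7*u))/(2*u), still 0/0.
After 2 applications of L'Hôpital's rule the quotient is (-49*cos(7*u))/(2); substituting u = 0 gives -49/2.

-49/2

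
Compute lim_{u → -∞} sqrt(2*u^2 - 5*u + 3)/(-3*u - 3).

√(2)/3

For large |u|, √(2*u^2 - 5*u + 3) ≈ √2·|u| and the denominator ≈ -3u.
Since u → −∞, |u| = −u, giving −√2/(-3) = √(2)/3.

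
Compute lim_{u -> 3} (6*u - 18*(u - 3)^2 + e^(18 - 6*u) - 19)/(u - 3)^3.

Direct substitution gives 0/0.
Apply L'Hôpital: lim (-36*u - 6*e^(18 - 6*u) + 114)/(3*(u - 3)^2), still 0/0.
Apply L'Hôpital: lim (36*e^(18 - 6*u) - 36)/(6*u - 18), still 0/0.
After 3 applications of L'Hôpital's rule the quotient is (-216*e^(18 - 6*u))/(6); substituting u = 3 gives -36.

-36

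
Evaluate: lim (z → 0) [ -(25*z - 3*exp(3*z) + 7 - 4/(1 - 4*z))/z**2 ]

Substitution gives 0/0 (the numerator vanishes to order 2).
Expand each term to order z^2: the coefficient of z^2 in -3·e^(3z) is -27/2 and in -4·1/(1 - 4z) is -64.
Lower-order terms cancel with the polynomial part, so the numerator is (-155/2)·z^2 + o(z^2), and the limit is (-155/2)/(-1) = 155/2.

155/2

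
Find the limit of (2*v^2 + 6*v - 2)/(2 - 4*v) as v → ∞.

The numerator has higher degree (2 > 1); the quotient behaves like (2/(-4))·v^1 for large |v|.
As v → +∞ this diverges to -∞.

-∞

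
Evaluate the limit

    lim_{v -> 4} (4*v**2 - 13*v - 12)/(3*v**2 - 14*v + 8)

19/10

Since v = 4 makes numerator and denominator zero, (v - 4) divides both.
Cancelling it gives (4*v + 3)/(3*v - 2); now plug in v = 4 to get 19/10.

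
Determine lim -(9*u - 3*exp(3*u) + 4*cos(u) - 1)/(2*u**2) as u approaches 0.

31/4

Substitution gives 0/0; apply L'Hôpital's rule 2 times.
After differentiating numerator and denominator 2 times the quotient is (-27*e^(3*u) - 4*cos(u))/(-4); at u = 0 this is 31/4.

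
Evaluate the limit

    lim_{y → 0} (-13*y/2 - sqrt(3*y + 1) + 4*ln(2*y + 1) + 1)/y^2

-55/8

Substitution gives 0/0 (the numerator vanishes to order 2).
Expand each term to order y^2: the coefficient of y^2 in 4·ln(1 + 2y) is -8 and in −√(1 + 3y) is 9/8.
Lower-order terms cancel with the polynomial part, so the numerator is (-55/8)·y^2 + o(y^2), and the limit is (-55/8)/(1) = -55/8.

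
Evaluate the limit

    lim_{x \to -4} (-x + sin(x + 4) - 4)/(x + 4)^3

-1/6

Direct substitution gives 0/0.
Apply L'Hôpital: lim (cos(x + 4) - 1)/(3*(x + 4)^2), still 0/0.
Apply L'Hôpital: lim (-sin(x + 4))/(6*x + 24), still 0/0.
After 3 applications of L'Hôpital's rule the quotient is (-cos(x + 4))/(6); substituting x = -4 gives -1/6.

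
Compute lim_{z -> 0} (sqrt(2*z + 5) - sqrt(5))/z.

√(5)/5

Substitution gives 0/0. Multiply numerator and denominator by the conjugate √(5 + 2z) + √5.
The numerator becomes (5 + 2z) − 5 = 2z, so the expression simplifies to 2/(√(5 + 2z) + √5).
Letting z → 0 gives 2/(2√5) = √(5)/5.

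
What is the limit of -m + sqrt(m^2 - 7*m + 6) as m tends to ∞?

-7/2

An ∞ − ∞ form. Rationalising with the conjugate, the difference becomes (-7m + 6) / (√(m^2 - 7*m + 6) + m).
For large m the denominator behaves like 2·m, so the quotient tends to -7/2 = -7/2.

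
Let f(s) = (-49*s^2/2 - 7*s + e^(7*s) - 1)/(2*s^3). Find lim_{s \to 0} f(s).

343/12

Direct substitution gives 0/0.
Apply L'Hôpital: lim (-49*s + 7*e^(7*s) - 7)/(6*s^2), still 0/0.
Apply L'Hôpital: lim (49*e^(7*s) - 49)/(12*s), still 0/0.
After 3 applications of L'Hôpital's rule the quotient is (343*e^(7*s))/(12); substituting s = 0 gives 343/12.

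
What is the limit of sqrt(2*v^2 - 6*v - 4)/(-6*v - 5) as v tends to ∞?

-√(2)/6

For large |v|, √(2*v^2 - 6*v - 4) ≈ √2·|v| and the denominator ≈ -6v.
Since v → +∞, |v| = v, giving √2/(-6) = -√(2)/6.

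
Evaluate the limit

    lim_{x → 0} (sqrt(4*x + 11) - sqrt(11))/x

Substitution gives 0/0. Multiply numerator and denominator by the conjugate √(11 + 4x) + √11.
The numerator becomes (11 + 4x) − 11 = 4x, so the expression simplifies to 4/(√(11 + 4x) + √11).
Letting x → 0 gives 4/(2√11) = 2*√(11)/11.

2*√(11)/11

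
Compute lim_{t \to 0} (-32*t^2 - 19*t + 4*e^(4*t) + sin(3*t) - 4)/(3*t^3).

Substitution gives 0/0; apply L'Hôpital's rule 3 times.
After differentiating numerator and denominator 3 times the quotient is (256*e^(4*t) - 27*cos(3*t))/(18); at t = 0 this is 229/18.

229/18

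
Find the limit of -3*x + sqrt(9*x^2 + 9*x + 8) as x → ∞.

3/2

This has the form ∞ − ∞. Multiply and divide by the conjugate √(9*x^2 + 9*x + 8) + 3x.
That gives (9x + 8) / (√(9*x^2 + 9*x + 8) + 3x).
Divide numerator and denominator by x: the limit is 9/(2·3) = 3/2.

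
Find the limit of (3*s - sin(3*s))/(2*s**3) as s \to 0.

9/4

Direct substitution gives 0/0.
Apply L'Hôpital: lim (3 - 3*cos(3*s))/(6*s^2), still 0/0.
Apply L'Hôpital: lim (9*sin(3*s))/(12*s), still 0/0.
After 3 applications of L'Hôpital's rule the quotient is (27*cos(3*s))/(12); substituting s = 0 gives 9/4.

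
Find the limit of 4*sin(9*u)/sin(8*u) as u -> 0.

Substitution gives 0/0.
Divide numerator and denominator by u: sin(9u)/u → 9 and sin(8u)/u → 8, so the limit is 4·9/8 = 9/2.

9/2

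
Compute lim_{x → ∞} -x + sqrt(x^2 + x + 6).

This has the form ∞ − ∞. Multiply and divide by the conjugate √(x^2 + x + 6) + x.
That gives (x + 6) / (√(x^2 + x + 6) + x).
Divide numerator and denominator by x: the limit is 1/(2·1) = 1/2.

1/2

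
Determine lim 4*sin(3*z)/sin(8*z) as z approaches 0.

Substitution gives 0/0.
Divide numerator and denominator by z: sin(3z)/z → 3 and sin(8z)/z → 8, so the limit is 4·3/8 = 3/2.

3/2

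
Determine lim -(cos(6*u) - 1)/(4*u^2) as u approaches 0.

9/2

Direct substitution gives 0/0.
Apply L'Hôpital: lim (-6*sin(6*u))/(-8*u), still 0/0.
After 2 applications of L'Hôpital's rule the quotient is (-36*cos(6*u))/(-8); substituting u = 0 gives 9/2.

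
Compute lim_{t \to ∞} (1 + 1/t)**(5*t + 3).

e^(5)

Write it as [(1 + 1/t)^t]^(5) · (1 + 1/t)^(3). The bracketed term tends to e^(1) and the second factor to 1, so the limit is e^(5).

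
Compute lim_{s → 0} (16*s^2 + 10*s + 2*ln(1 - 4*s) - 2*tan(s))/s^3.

Substitution gives 0/0 (the numerator vanishes to order 3).
Expand each term to order s^3: the coefficient of s^3 in 2·ln(1 - 4s) is -128/3 and in -2·tan(s) is -2/3.
Lower-order terms cancel with the polynomial part, so the numerator is (-130/3)·s^3 + o(s^3), and the limit is (-130/3)/(1) = -130/3.

-130/3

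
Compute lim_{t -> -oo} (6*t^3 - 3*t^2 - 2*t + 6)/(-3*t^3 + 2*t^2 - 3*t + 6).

Numerator and denominator both have degree 3.
Dividing every term by t^3, all lower-order terms vanish and the limit is the ratio of leading coefficients, 6/(-3) = -2.

-2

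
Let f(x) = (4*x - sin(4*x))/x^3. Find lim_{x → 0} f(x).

32/3

Direct substitution gives 0/0.
Apply L'Hôpital: lim (4 - 4*cos(4*x))/(3*x^2), still 0/0.
Apply L'Hôpital: lim (16*sin(4*x))/(6*x), still 0/0.
After 3 applications of L'Hôpital's rule the quotient is (64*cos(4*x))/(6); substituting x = 0 gives 32/3.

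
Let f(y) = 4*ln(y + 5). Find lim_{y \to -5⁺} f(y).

-∞

As y → -5⁺, y + 5 → 0⁺ and ln(y + 5) → −∞.
Multiplying by 4 gives -∞.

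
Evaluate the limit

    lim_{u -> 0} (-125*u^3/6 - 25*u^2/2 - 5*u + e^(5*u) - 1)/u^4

Direct substitution gives 0/0.
Apply L'Hôpital: lim (-125*u^2/2 - 25*u + 5*e^(5*u) - 5)/(4*u^3), still 0/0.
Apply L'Hôpital: lim (-125*u + 25*e^(5*u) - 25)/(12*u^2), still 0/0.
Apply L'Hôpital: lim (125*e^(5*u) - 125)/(24*u), still 0/0.
After 4 applications of L'Hôpital's rule the quotient is (625*e^(5*u))/(24); substituting u = 0 gives 625/24.

625/24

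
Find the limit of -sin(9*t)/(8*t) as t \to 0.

Substitution gives 0/0.
Write it as (9/(-8))·sin(9t)/(9t); since sin(u)/u → 1, the limit is -9/8.

-9/8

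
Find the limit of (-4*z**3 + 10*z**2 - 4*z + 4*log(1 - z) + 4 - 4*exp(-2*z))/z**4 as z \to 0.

-11/3

Substitution gives 0/0 (the numerator vanishes to order 4).
Expand each term to order z^4: the coefficient of z^4 in -4·e^(-2z) is -8/3 and in 4·ln(1 - z) is -1.
Lower-order terms cancel with the polynomial part, so the numerator is (-11/3)·z^4 + o(z^4), and the limit is (-11/3)/(1) = -11/3.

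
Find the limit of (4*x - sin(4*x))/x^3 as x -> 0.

32/3

Direct substitution gives 0/0.
Apply L'Hôpital: lim (4 - 4*cos(4*x))/(3*x^2), still 0/0.
Apply L'Hôpital: lim (16*sin(4*x))/(6*x), still 0/0.
After 3 applications of L'Hôpital's rule the quotient is (64*cos(4*x))/(6); substituting x = 0 gives 32/3.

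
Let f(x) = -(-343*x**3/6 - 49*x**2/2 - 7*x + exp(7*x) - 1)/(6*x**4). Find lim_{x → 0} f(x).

-2401/144

Direct substitution gives 0/0.
Apply L'Hôpital: lim (-343*x^2/2 - 49*x + 7*e^(7*x) - 7)/(-24*x^3), still 0/0.
Apply L'Hôpital: lim (-343*x + 49*e^(7*x) - 49)/(-72*x^2), still 0/0.
Apply L'Hôpital: lim (343*e^(7*x) - 343)/(-144*x), still 0/0.
After 4 applications of L'Hôpital's rule the quotient is (2401*e^(7*x))/(-144); substituting x = 0 gives -2401/144.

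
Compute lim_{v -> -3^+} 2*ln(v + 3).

As v → -3⁺, v + 3 → 0⁺ and ln(v + 3) → −∞.
Multiplying by 2 gives -∞.

-∞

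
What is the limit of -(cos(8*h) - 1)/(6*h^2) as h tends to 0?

16/3

Direct substitution gives 0/0.
Apply L'Hôpital: lim (-8*sin(8*h))/(-12*h), still 0/0.
After 2 applications of L'Hôpital's rule the quotient is (-64*cos(8*h))/(-12); substituting h = 0 gives 16/3.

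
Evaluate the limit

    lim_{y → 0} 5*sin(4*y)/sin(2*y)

Substitution gives 0/0.
Divide numerator and denominator by y: sin(4y)/y → 4 and sin(2y)/y → 2, so the limit is 5·4/2 = 10.

10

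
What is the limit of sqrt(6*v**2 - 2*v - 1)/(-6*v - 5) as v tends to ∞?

-√(6)/6

For large |v|, √(6*v^2 - 2*v - 1) ≈ √6·|v| and the denominator ≈ -6v.
Since v → +∞, |v| = v, giving √6/(-6) = -√(6)/6.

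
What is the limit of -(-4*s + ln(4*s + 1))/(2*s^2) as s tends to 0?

4

Direct substitution gives 0/0.
Apply L'Hôpital: lim (-4 + 4/(4*s + 1))/(-4*s), still 0/0.
After 2 applications of L'Hôpital's rule the quotient is (-16/(4*s + 1)^2)/(-4); substituting s = 0 gives 4.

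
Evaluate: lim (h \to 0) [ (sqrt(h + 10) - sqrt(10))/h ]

A 0/0 form; rationalise with √(10 + h) + √10. This collapses the numerator to h, leaving 1/(√(10 + h) + √10) → 1/(2√10) = √(10)/20.

√(10)/20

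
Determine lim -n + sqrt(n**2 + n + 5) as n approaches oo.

1/2

An ∞ − ∞ form. Rationalising with the conjugate, the difference becomes (n + 5) / (√(n^2 + n + 5) + n).
For large n the denominator behaves like 2·n, so the quotient tends to 1/2 = 1/2.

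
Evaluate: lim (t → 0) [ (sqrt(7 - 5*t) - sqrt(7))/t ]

Substitution gives 0/0. Multiply numerator and denominator by the conjugate √(7 - 5t) + √7.
The numerator becomes (7 - 5t) − 7 = -5t, so the expression simplifies to -5/(√(7 - 5t) + √7).
Letting t → 0 gives -5/(2√7) = -5*√(7)/14.

-5*√(7)/14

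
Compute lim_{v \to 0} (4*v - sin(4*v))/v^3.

32/3

Direct substitution gives 0/0.
Apply L'Hôpital: lim (4 - 4*cos(4*v))/(3*v^2), still 0/0.
Apply L'Hôpital: lim (16*sin(4*v))/(6*v), still 0/0.
After 3 applications of L'Hôpital's rule the quotient is (64*cos(4*v))/(6); substituting v = 0 gives 32/3.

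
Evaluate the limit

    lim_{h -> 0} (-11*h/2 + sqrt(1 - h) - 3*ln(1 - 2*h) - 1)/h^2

Substitution gives 0/0; apply L'Hôpital's rule 2 times.
After differentiating numerator and denominator 2 times the quotient is (12/(2*h - 1)^2 - 1/(4*(1 - h)^(3/2)))/(2); at h = 0 this is 47/8.

47/8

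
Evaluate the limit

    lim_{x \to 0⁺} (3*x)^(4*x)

Base → 0⁺ and exponent → 0⁺: a 0^0 form.
Take logs: 4x·ln(3x). This is 0·(−∞); rewriting as ln(3x)/(1/(4x)) and applying L'Hôpital gives 0.
Hence the limit is e^0 = 1.

1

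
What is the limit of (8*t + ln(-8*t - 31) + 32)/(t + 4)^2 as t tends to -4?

-32

Direct substitution gives 0/0.
Apply L'Hôpital: lim (8 - 8/(-8*t - 31))/(2*t + 8), still 0/0.
After 2 applications of L'Hôpital's rule the quotient is (-64/(-8*t - 31)^2)/(2); substituting t = -4 gives -32.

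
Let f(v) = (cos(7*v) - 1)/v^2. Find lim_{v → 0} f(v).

Direct substitution gives 0/0.
Apply L'Hôpital: lim (-7*sin(7*v))/(2*v), still 0/0.
After 2 applications of L'Hôpital's rule the quotient is (-49*cos(7*v))/(2); substituting v = 0 gives -49/2.

-49/2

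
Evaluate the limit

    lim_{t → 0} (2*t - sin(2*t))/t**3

Direct substitution gives 0/0.
Apply L'Hôpital: lim (2 - 2*cos(2*t))/(3*t^2), still 0/0.
Apply L'Hôpital: lim (4*sin(2*t))/(6*t), still 0/0.
After 3 applications of L'Hôpital's rule the quotient is (8*cos(2*t))/(6); substituting t = 0 gives 4/3.

4/3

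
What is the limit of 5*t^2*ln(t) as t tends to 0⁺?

This is a 0·(−∞) form. Rewrite as 5·ln(t) / t^(−2) and apply L'Hôpital:
the derivative quotient is 5·(1/t) / (−2·t^(−3)) = (-5/2)·t^2 → 0.

0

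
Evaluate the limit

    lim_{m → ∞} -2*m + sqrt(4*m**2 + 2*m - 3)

This has the form ∞ − ∞. Multiply and divide by the conjugate √(4*m^2 + 2*m - 3) + 2m.
That gives (2m - 3) / (√(4*m^2 + 2*m - 3) + 2m).
Divide numerator and denominator by m: the limit is 2/(2·2) = 1/2.

1/2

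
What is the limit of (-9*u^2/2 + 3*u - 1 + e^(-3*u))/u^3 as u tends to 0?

-9/2

Direct substitution gives 0/0.
Apply L'Hôpital: lim (-9*u + 3 - 3*e^(-3*u))/(3*u^2), still 0/0.
Apply L'Hôpital: lim (-9 + 9*e^(-3*u))/(6*u), still 0/0.
After 3 applications of L'Hôpital's rule the quotient is (-27*e^(-3*u))/(6); substituting u = 0 gives -9/2.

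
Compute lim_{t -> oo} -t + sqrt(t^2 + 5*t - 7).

5/2

An ∞ − ∞ form. Rationalising with the conjugate, the difference becomes (5t - 7) / (√(t^2 + 5*t - 7) + t).
For large t the denominator behaves like 2·t, so the quotient tends to 5/2 = 5/2.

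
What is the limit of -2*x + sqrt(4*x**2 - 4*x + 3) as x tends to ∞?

An ∞ − ∞ form. Rationalising with the conjugate, the difference becomes (-4x + 3) / (√(4*x^2 - 4*x + 3) + 2x).
For large x the denominator behaves like 2·2x, so the quotient tends to -4/4 = -1.

-1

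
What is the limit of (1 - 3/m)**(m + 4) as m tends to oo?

The base → 1 and the exponent → ∞: a 1^∞ form.
Take logarithms: (m + 4)·ln(1 - 3/m). Since ln(1+u) ~ u for small u, this behaves like (m)·(-3/m) → -3.
So the limit is e^(-3).

e^(-3)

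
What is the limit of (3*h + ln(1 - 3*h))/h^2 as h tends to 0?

-9/2

Direct substitution gives 0/0.
Apply L'Hôpital: lim (3 - 3/(1 - 3*h))/(2*h), still 0/0.
After 2 applications of L'Hôpital's rule the quotient is (-9/(1 - 3*h)^2)/(2); substituting h = 0 gives -9/2.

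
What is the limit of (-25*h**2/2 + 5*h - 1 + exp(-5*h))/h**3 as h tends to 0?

-125/6

Direct substitution gives 0/0.
Apply L'Hôpital: lim (-25*h + 5 - 5*e^(-5*h))/(3*h^2), still 0/0.
Apply L'Hôpital: lim (-25 + 25*e^(-5*h))/(6*h), still 0/0.
After 3 applications of L'Hôpital's rule the quotient is (-125*e^(-5*h))/(6); substituting h = 0 gives -125/6.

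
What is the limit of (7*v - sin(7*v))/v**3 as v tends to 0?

343/6

Direct substitution gives 0/0.
Apply L'Hôpital: lim (7 - 7*cos(7*v))/(3*v^2), still 0/0.
Apply L'Hôpital: lim (49*sin(7*v))/(6*v), still 0/0.
After 3 applications of L'Hôpital's rule the quotient is (343*cos(7*v))/(6); substituting v = 0 gives 343/6.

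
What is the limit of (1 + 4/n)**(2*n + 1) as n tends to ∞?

Let L be the limit and take ln: ln L = lim (2n + 1)·ln(1 + 4/n) = lim (2n + 1)·(4/n + O(1/n²)) = 8.
Hence L = e^(8).

e^(8)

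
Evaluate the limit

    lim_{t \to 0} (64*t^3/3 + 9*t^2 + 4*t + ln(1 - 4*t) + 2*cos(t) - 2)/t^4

-767/12

Substitution gives 0/0; apply L'Hôpital's rule 4 times.
After differentiating numerator and denominator 4 times the quotient is (2*cos(t) - 1536/(4*t - 1)^4)/(24); at t = 0 this is -767/12.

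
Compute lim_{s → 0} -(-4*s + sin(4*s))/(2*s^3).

16/3

Direct substitution gives 0/0.
Apply L'Hôpital: lim (4*cos(4*s) - 4)/(-6*s^2), still 0/0.
Apply L'Hôpital: lim (-16*sin(4*s))/(-12*s), still 0/0.
After 3 applications of L'Hôpital's rule the quotient is (-64*cos(4*s))/(-12); substituting s = 0 gives 16/3.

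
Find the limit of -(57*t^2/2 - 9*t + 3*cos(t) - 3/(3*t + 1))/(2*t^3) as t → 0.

-81/2

Substitution gives 0/0; apply L'Hôpital's rule 3 times.
After differentiating numerator and denominator 3 times the quotient is (3*sin(t) + 486/(3*t + 1)^4)/(-12); at t = 0 this is -81/2.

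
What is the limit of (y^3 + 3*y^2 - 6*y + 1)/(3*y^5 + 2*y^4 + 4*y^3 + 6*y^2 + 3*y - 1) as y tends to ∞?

0

The denominator has degree 5 and the numerator degree 3. Dividing numerator and denominator by y^5 sends every term to 0 except the leading denominator term, so the limit is 0.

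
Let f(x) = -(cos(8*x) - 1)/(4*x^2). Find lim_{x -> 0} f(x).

8

Direct substitution gives 0/0.
Apply L'Hôpital: lim (-8*sin(8*x))/(-8*x), still 0/0.
After 2 applications of L'Hôpital's rule the quotient is (-64*cos(8*x))/(-8); substituting x = 0 gives 8.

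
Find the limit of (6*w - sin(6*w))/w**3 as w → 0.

36

Direct substitution gives 0/0.
Apply L'Hôpital: lim (6 - 6*cos(6*w))/(3*w^2), still 0/0.
Apply L'Hôpital: lim (36*sin(6*w))/(6*w), still 0/0.
After 3 applications of L'Hôpital's rule the quotient is (216*cos(6*w))/(6); substituting w = 0 gives 36.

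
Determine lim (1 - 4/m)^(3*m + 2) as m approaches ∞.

The base → 1 and the exponent → ∞: a 1^∞ form.
Take logarithms: (3m + 2)·ln(1 - 4/m). Since ln(1+u) ~ u for small u, this behaves like (3m)·(-4/m) → -12.
So the limit is e^(-12).

e^(-12)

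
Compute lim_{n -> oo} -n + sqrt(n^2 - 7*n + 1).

-7/2

An ∞ − ∞ form. Rationalising with the conjugate, the difference becomes (-7n + 1) / (√(n^2 - 7*n + 1) + n).
For large n the denominator behaves like 2·n, so the quotient tends to -7/2 = -7/2.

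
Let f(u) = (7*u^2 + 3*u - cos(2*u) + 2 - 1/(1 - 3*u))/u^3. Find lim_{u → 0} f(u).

Substitution gives 0/0 (the numerator vanishes to order 3).
Expand each term to order u^3: the coefficient of u^3 in −1/(1 - 3u) is -27 and in −cos(2u) is 0.
Lower-order terms cancel with the polynomial part, so the numerator is (-27)·u^3 + o(u^3), and the limit is (-27)/(1) = -27.

-27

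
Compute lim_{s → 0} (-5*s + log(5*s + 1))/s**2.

-25/2

Direct substitution gives 0/0.
Apply L'Hôpital: lim (-5 + 5/(5*s + 1))/(2*s), still 0/0.
After 2 applications of L'Hôpital's rule the quotient is (-25/(5*s + 1)^2)/(2); substituting s = 0 gives -25/2.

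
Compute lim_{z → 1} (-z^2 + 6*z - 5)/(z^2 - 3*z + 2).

-4

At z = 1 both the top and bottom vanish — a removable singularity. Factoring out (z - 1) from each leaves (5 - z)/(z - 2), which at z = 1 equals -4.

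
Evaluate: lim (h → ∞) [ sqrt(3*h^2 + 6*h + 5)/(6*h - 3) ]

√(3)/6

For large |h|, √(3*h^2 + 6*h + 5) ≈ √3·|h| and the denominator ≈ 6h.
Since h → +∞, |h| = h, giving √3/(6) = √(3)/6.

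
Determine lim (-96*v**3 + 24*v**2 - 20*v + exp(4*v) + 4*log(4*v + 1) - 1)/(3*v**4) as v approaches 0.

Substitution gives 0/0; apply L'Hôpital's rule 4 times.
After differentiating numerator and denominator 4 times the quotient is (256*e^(4*v) - 6144/(4*v + 1)^4)/(72); at v = 0 this is -736/9.

-736/9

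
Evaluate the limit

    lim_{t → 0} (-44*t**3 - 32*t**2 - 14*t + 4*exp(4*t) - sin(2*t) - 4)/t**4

Substitution gives 0/0 (the numerator vanishes to order 4).
Expand each term to order t^4: the coefficient of t^4 in −sin(2t) is 0 and in 4·e^(4t) is 128/3.
Lower-order terms cancel with the polynomial part, so the numerator is (128/3)·t^4 + o(t^4), and the limit is (128/3)/(1) = 128/3.

128/3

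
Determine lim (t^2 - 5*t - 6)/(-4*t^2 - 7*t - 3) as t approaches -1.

At t = -1 both the top and bottom vanish — a removable singularity. Factoring out (t + 1) from each leaves (t - 6)/(-4*t - 3), which at t = -1 equals -7.

-7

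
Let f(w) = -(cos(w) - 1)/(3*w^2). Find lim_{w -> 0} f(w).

1/6

Direct substitution gives 0/0.
Apply L'Hôpital: lim (-sin(w))/(-6*w), still 0/0.
After 2 applications of L'Hôpital's rule the quotient is (-cos(w))/(-6); substituting w = 0 gives 1/6.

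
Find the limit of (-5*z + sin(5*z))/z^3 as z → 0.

Direct substitution gives 0/0.
Apply L'Hôpital: lim (5*cos(5*z) - 5)/(3*z^2), still 0/0.
Apply L'Hôpital: lim (-25*sin(5*z))/(6*z), still 0/0.
After 3 applications of L'Hôpital's rule the quotient is (-125*cos(5*z))/(6); substituting z = 0 gives -125/6.

-125/6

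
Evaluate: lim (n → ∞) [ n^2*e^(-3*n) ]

Write as n^2/e^{3n}, an ∞/∞ form.
Exponential growth dominates any polynomial, so repeated L'Hôpital (or the standard result) gives 0.

0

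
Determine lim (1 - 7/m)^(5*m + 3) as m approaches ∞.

e^(-35)

Let L be the limit and take ln: ln L = lim (5m + 3)·ln(1 - 7/m) = lim (5m + 3)·(-7/m + O(1/m²)) = -35.
Hence L = e^(-35).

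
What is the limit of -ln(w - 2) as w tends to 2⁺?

∞

As w → 2⁺, w - 2 → 0⁺ and ln(w - 2) → −∞.
Multiplying by -1 gives ∞.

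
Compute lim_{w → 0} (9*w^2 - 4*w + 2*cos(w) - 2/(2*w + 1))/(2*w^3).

Substitution gives 0/0; apply L'Hôpital's rule 3 times.
After differentiating numerator and denominator 3 times the quotient is (2*sin(w) + 96/(2*w + 1)^4)/(12); at w = 0 this is 8.

8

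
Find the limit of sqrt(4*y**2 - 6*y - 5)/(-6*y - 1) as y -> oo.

-1/3

For large |y|, √(4*y^2 - 6*y - 5) ≈ √4·|y| and the denominator ≈ -6y.
Since y → +∞, |y| = y, giving √4/(-6) = -1/3.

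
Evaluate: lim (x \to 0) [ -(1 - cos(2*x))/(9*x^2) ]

Substitution gives 0/0.
Use (1 − cos u)/u² → 1/2 with u = 2x: the limit is 2²/(2·(-9)) = -2/9.

-2/9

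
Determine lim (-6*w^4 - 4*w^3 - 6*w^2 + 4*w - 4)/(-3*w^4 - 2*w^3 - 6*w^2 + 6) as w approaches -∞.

Numerator and denominator both have degree 4.
Dividing every term by w^4, all lower-order terms vanish and the limit is the ratio of leading coefficients, -6/(-3) = 2.

2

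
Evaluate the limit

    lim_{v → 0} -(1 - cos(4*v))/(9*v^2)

-8/9

Substitution gives 0/0.
Use (1 − cos u)/u² → 1/2 with u = 4v: the limit is 4²/(2·(-9)) = -8/9.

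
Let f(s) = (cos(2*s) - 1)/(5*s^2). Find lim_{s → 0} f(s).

-2/5

Direct substitution gives 0/0.
Apply L'Hôpital: lim (-2*sin(2*s))/(10*s), still 0/0.
After 2 applications of L'Hôpital's rule the quotient is (-4*cos(2*s))/(10); substituting s = 0 gives -2/5.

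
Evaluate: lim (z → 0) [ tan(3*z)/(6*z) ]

1/2

Substitution gives 0/0.
Since tan(u)/u → 1 as u → 0, tan(3z)/(3z) → 1 and the limit is 3/6 = 1/2.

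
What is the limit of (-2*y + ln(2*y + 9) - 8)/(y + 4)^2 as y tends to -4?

-2

Direct substitution gives 0/0.
Apply L'Hôpital: lim (-2 + 2/(2*y + 9))/(2*y + 8), still 0/0.
After 2 applications of L'Hôpital's rule the quotient is (-4/(2*y + 9)^2)/(2); substituting y = -4 gives -2.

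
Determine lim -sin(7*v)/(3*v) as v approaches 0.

Substitution gives 0/0.
Write it as (7/(-3))·sin(7v)/(7v); since sin(u)/u → 1, the limit is -7/3.

-7/3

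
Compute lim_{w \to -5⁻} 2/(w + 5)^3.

-∞

As w → -5⁻, (w + 5) → 0⁻, so (w + 5)^3 → 0⁻ and 2/(w + 5)^3 → -∞.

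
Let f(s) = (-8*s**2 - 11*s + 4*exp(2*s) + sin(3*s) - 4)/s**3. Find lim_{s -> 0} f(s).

Substitution gives 0/0 (the numerator vanishes to order 3).
Expand each term to order s^3: the coefficient of s^3 in sin(3s) is -9/2 and in 4·e^(2s) is 16/3.
Lower-order terms cancel with the polynomial part, so the numerator is (5/6)·s^3 + o(s^3), and the limit is (5/6)/(1) = 5/6.

5/6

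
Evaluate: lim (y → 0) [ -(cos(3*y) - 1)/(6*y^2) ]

Direct substitution gives 0/0.
Apply L'Hôpital: lim (-3*sin(3*y))/(-12*y), still 0/0.
After 2 applications of L'Hôpital's rule the quotient is (-9*cos(3*y))/(-12); substituting y = 0 gives 3/4.

3/4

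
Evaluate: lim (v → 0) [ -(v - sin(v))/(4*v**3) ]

Direct substitution gives 0/0.
Apply L'Hôpital: lim (1 - cos(v))/(-12*v^2), still 0/0.
Apply L'Hôpital: lim (sin(v))/(-24*v), still 0/0.
After 3 applications of L'Hôpital's rule the quotient is (cos(v))/(-24); substituting v = 0 gives -1/24.

-1/24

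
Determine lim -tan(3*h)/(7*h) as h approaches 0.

Substitution gives 0/0.
Since tan(u)/u → 1 as u → 0, tan(3h)/(3h) → 1 and the limit is 3/(-7) = -3/7.

-3/7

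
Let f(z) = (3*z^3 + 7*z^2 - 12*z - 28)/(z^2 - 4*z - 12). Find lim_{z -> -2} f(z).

At z = -2 both the top and bottom vanish — a removable singularity. Factoring out (z + 2) from each leaves (3*z^2 + z - 14)/(z - 6), which at z = -2 equals 1/2.

1/2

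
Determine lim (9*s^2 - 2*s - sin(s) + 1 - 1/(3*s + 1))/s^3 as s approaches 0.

163/6

Substitution gives 0/0; apply L'Hôpital's rule 3 times.
After differentiating numerator and denominator 3 times the quotient is (cos(s) + 162/(3*s + 1)^4)/(6); at s = 0 this is 163/6.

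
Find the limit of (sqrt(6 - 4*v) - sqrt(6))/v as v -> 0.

-√(6)/3

A 0/0 form; rationalise with √(6 - 4v) + √6. This collapses the numerator to -4v, leaving -4/(√(6 - 4v) + √6) → -4/(2√6) = -√(6)/3.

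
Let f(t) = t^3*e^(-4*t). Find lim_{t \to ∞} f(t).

0

Write as t^3/e^{4t}, an ∞/∞ form.
Exponential growth dominates any polynomial, so repeated L'Hôpital (or the standard result) gives 0.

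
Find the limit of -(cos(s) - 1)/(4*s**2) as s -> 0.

Direct substitution gives 0/0.
Apply L'Hôpital: lim (-sin(s))/(-8*s), still 0/0.
After 2 applications of L'Hôpital's rule the quotient is (-cos(s))/(-8); substituting s = 0 gives 1/8.

1/8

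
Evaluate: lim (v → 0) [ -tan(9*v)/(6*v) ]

-3/2

Substitution gives 0/0.
Since tan(u)/u → 1 as u → 0, tan(9v)/(9v) → 1 and the limit is 9/(-6) = -3/2.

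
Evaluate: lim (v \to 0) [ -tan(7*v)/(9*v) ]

-7/9

Substitution gives 0/0.
Since tan(u)/u → 1 as u → 0, tan(7v)/(7v) → 1 and the limit is 7/(-9) = -7/9.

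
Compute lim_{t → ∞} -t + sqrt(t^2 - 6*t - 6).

This has the form ∞ − ∞. Multiply and divide by the conjugate √(t^2 - 6*t - 6) + t.
That gives (-6t - 6) / (√(t^2 - 6*t - 6) + t).
Divide numerator and denominator by t: the limit is -6/(2·1) = -3.

-3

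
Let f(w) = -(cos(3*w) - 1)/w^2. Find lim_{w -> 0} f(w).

Direct substitution gives 0/0.
Apply L'Hôpital: lim (-3*sin(3*w))/(-2*w), still 0/0.
After 2 applications of L'Hôpital's rule the quotient is (-9*cos(3*w))/(-2); substituting w = 0 gives 9/2.

9/2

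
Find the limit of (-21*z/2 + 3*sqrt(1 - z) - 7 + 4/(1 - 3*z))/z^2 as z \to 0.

Substitution gives 0/0 (the numerator vanishes to order 2).
Expand each term to order z^2: the coefficient of z^2 in 4·1/(1 - 3z) is 36 and in 3·√(1 - z) is -3/8.
Lower-order terms cancel with the polynomial part, so the numerator is (285/8)·z^2 + o(z^2), and the limit is (285/8)/(1) = 285/8.

285/8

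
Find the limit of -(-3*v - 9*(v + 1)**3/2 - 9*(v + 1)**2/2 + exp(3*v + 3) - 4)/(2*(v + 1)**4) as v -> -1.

Direct substitution gives 0/0.
Apply L'Hôpital: lim (-9*v - 27*(v + 1)^2/2 + 3*e^(3*v + 3) - 12)/(-8*(v + 1)^3), still 0/0.
Apply L'Hôpital: lim (-27*v + 9*e^(3*v + 3) - 36)/(-24*(v + 1)^2), still 0/0.
Apply L'Hôpital: lim (27*e^(3*v + 3) - 27)/(-48*v - 48), still 0/0.
After 4 applications of L'Hôpital's rule the quotient is (81*e^(3*v + 3))/(-48); substituting v = -1 gives -27/16.

-27/16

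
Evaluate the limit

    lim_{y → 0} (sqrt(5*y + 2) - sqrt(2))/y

5*√(2)/4

Substitution gives 0/0. Multiply numerator and denominator by the conjugate √(2 + 5y) + √2.
The numerator becomes (2 + 5y) − 2 = 5y, so the expression simplifies to 5/(√(2 + 5y) + √2).
Letting y → 0 gives 5/(2√2) = 5*√(2)/4.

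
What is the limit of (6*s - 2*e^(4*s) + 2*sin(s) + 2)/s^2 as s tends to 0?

-16

Substitution gives 0/0 (the numerator vanishes to order 2).
Expand each term to order s^2: the coefficient of s^2 in 2·sin(s) is 0 and in -2·e^(4s) is -16.
Lower-order terms cancel with the polynomial part, so the numerator is (-16)·s^2 + o(s^2), and the limit is (-16)/(1) = -16.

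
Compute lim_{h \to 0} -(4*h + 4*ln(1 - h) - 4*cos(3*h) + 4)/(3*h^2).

-16/3

Substitution gives 0/0; apply L'Hôpital's rule 2 times.
After differentiating numerator and denominator 2 times the quotient is (36*cos(3*h) - 4/(h - 1)^2)/(-6); at h = 0 this is -16/3.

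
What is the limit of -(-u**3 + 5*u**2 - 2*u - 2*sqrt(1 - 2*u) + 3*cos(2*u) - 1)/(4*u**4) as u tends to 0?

-13/16

Substitution gives 0/0; apply L'Hôpital's rule 4 times.
After differentiating numerator and denominator 4 times the quotient is (48*cos(2*u) + 30/(1 - 2*u)^(7/2))/(-96); at u = 0 this is -13/16.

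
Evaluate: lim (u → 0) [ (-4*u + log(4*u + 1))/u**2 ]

-8

Direct substitution gives 0/0.
Apply L'Hôpital: lim (-4 + 4/(4*u + 1))/(2*u), still 0/0.
After 2 applications of L'Hôpital's rule the quotient is (-16/(4*u + 1)^2)/(2); substituting u = 0 gives -8.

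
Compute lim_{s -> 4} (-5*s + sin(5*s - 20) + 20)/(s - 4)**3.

Direct substitution gives 0/0.
Apply L'Hôpital: lim (5*cos(5*s - 20) - 5)/(3*(s - 4)^2), still 0/0.
Apply L'Hôpital: lim (-25*sin(5*s - 20))/(6*s - 24), still 0/0.
After 3 applications of L'Hôpital's rule the quotient is (-125*cos(5*s - 20))/(6); substituting s = 4 gives -125/6.

-125/6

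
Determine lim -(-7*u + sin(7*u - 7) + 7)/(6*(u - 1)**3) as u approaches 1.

Direct substitution gives 0/0.
Apply L'Hôpital: lim (7*cos(7*u - 7) - 7)/(-18*(u - 1)^2), still 0/0.
Apply L'Hôpital: lim (-49*sin(7*u - 7))/(36 - 36*u), still 0/0.
After 3 applications of L'Hôpital's rule the quotient is (-343*cos(7*u - 7))/(-36); substituting u = 1 gives 343/36.

343/36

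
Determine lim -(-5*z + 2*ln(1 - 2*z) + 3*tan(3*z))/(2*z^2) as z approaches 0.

Substitution gives 0/0 (the numerator vanishes to order 2).
Expand each term to order z^2: the coefficient of z^2 in 2·ln(1 - 2z) is -4 and in 3·tan(3z) is 0.
Lower-order terms cancel with the polynomial part, so the numerator is (-4)·z^2 + o(z^2), and the limit is (-4)/(-2) = 2.

2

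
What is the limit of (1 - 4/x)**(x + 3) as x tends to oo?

e^(-4)

Let L be the limit and take ln: ln L = lim (x + 3)·ln(1 - 4/x) = lim (x + 3)·(-4/x + O(1/x²)) = -4.
Hence L = e^(-4).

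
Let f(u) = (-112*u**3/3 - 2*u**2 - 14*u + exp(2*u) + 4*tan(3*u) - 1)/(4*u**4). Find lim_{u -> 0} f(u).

Substitution gives 0/0; apply L'Hôpital's rule 4 times.
After differentiating numerator and denominator 4 times the quotient is (16*e^(2*u) + 7776*tan(3*u)^5 + 12960*tan(3*u)^3 + 5184*tan(3*u))/(96); at u = 0 this is 1/6.

1/6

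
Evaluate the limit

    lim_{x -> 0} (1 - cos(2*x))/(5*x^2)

2/5

Substitution gives 0/0.
Use (1 − cos u)/u² → 1/2 with u = 2x: the limit is 2²/(2·5) = 2/5.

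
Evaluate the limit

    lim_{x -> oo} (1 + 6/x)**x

The base → 1 and the exponent → ∞: a 1^∞ form.
Take logarithms: (x)·ln(1 + 6/x). Since ln(1+u) ~ u for small u, this behaves like (x)·(6/x) → 6.
So the limit is e^(6).

e^(6)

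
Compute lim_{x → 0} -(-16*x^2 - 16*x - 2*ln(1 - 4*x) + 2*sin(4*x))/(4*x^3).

Substitution gives 0/0 (the numerator vanishes to order 3).
Expand each term to order x^3: the coefficient of x^3 in 2·sin(4x) is -64/3 and in -2·ln(1 - 4x) is 128/3.
Lower-order terms cancel with the polynomial part, so the numerator is (64/3)·x^3 + o(x^3), and the limit is (64/3)/(-4) = -16/3.

-16/3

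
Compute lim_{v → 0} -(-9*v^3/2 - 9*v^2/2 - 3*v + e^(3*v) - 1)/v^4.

Direct substitution gives 0/0.
Apply L'Hôpital: lim (-27*v^2/2 - 9*v + 3*e^(3*v) - 3)/(-4*v^3), still 0/0.
Apply L'Hôpital: lim (-27*v + 9*e^(3*v) - 9)/(-12*v^2), still 0/0.
Apply L'Hôpital: lim (27*e^(3*v) - 27)/(-24*v), still 0/0.
After 4 applications of L'Hôpital's rule the quotient is (81*e^(3*v))/(-24); substituting v = 0 gives -27/8.

-27/8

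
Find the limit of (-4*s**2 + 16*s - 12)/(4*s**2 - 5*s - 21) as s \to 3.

Since s = 3 makes numerator and denominator zero, (s - 3) divides both.
Cancelling it gives (4 - 4*s)/(4*s + 7); now plug in s = 3 to get -8/19.

-8/19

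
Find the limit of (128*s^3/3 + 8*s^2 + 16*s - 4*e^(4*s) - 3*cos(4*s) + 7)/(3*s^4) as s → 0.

-224/9

Substitution gives 0/0 (the numerator vanishes to order 4).
Expand each term to order s^4: the coefficient of s^4 in -3·cos(4s) is -32 and in -4·e^(4s) is -128/3.
Lower-order terms cancel with the polynomial part, so the numerator is (-224/3)·s^4 + o(s^4), and the limit is (-224/3)/(3) = -224/9.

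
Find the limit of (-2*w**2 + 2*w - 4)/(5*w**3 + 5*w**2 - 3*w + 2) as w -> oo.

0

The denominator has degree 3 and the numerator degree 2. Dividing numerator and denominator by w^3 sends every term to 0 except the leading denominator term, so the limit is 0.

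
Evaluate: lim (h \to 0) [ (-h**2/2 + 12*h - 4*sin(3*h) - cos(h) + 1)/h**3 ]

18

Substitution gives 0/0 (the numerator vanishes to order 3).
Expand each term to order h^3: the coefficient of h^3 in -4·sin(3h) is 18 and in −cos(h) is 0.
Lower-order terms cancel with the polynomial part, so the numerator is (18)·h^3 + o(h^3), and the limit is (18)/(1) = 18.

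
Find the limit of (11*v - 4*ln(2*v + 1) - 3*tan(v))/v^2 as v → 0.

8

Substitution gives 0/0; apply L'Hôpital's rule 2 times.
After differentiating numerator and denominator 2 times the quotient is (-6*tan(v)/cos(v)^2 + 16/(2*v + 1)^2)/(2); at v = 0 this is 8.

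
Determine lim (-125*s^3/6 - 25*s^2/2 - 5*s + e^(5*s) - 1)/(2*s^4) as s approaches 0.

625/48

Direct substitution gives 0/0.
Apply L'Hôpital: lim (-125*s^2/2 - 25*s + 5*e^(5*s) - 5)/(8*s^3), still 0/0.
Apply L'Hôpital: lim (-125*s + 25*e^(5*s) - 25)/(24*s^2), still 0/0.
Apply L'Hôpital: lim (125*e^(5*s) - 125)/(48*s), still 0/0.
After 4 applications of L'Hôpital's rule the quotient is (625*e^(5*s))/(48); substituting s = 0 gives 625/48.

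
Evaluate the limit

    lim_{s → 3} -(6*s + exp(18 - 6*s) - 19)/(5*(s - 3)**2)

Direct substitution gives 0/0.
Apply L'Hôpital: lim (6 - 6*e^(18 - 6*s))/(30 - 10*s), still 0/0.
After 2 applications of L'Hôpital's rule the quotient is (36*e^(18 - 6*s))/(-10); substituting s = 3 gives -18/5.

-18/5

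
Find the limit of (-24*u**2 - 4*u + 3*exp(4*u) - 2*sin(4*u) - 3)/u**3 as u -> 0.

Substitution gives 0/0 (the numerator vanishes to order 3).
Expand each term to order u^3: the coefficient of u^3 in 3·e^(4u) is 32 and in -2·sin(4u) is 64/3.
Lower-order terms cancel with the polynomial part, so the numerator is (160/3)·u^3 + o(u^3), and the limit is (160/3)/(1) = 160/3.

160/3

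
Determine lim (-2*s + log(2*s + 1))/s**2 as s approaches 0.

Direct substitution gives 0/0.
Apply L'Hôpital: lim (-2 + 2/(2*s + 1))/(2*s), still 0/0.
After 2 applications of L'Hôpital's rule the quotient is (-4/(2*s + 1)^2)/(2); substituting s = 0 gives -2.

-2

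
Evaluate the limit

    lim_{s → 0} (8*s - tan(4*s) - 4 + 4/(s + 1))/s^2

4

Substitution gives 0/0; apply L'Hôpital's rule 2 times.
After differentiating numerator and denominator 2 times the quotient is (-32*tan(4*s)/cos(4*s)^2 + 8/(s + 1)^3)/(2); at s = 0 this is 4.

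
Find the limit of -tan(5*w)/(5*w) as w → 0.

Substitution gives 0/0.
Since tan(u)/u → 1 as u → 0, tan(5w)/(5w) → 1 and the limit is 5/(-5) = -1.

-1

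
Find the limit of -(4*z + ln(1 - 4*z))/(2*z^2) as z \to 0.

4

Direct substitution gives 0/0.
Apply L'Hôpital: lim (4 - 4/(1 - 4*z))/(-4*z), still 0/0.
After 2 applications of L'Hôpital's rule the quotient is (-16/(1 - 4*z)^2)/(-4); substituting z = 0 gives 4.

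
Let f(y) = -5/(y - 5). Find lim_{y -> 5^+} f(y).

As y → 5⁺, (y - 5) → 0⁺, so (y - 5)^1 → 0⁺ and -5/(y - 5)^1 → -∞.

-∞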